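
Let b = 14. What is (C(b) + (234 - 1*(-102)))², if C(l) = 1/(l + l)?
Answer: 88529281/784 ≈ 1.1292e+5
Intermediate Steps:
C(l) = 1/(2*l)
(C(b) + (234 - 1*(-102)))² = ((½)/14 + (234 - 1*(-102)))² = ((½)*(1/14) + (234 + 102))² = (1/28 + 336)² = (9409/28)² = 88529281/784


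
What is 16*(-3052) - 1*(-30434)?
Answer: -18398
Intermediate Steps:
16*(-3052) - 1*(-30434) = -48832 + 30434 = -18398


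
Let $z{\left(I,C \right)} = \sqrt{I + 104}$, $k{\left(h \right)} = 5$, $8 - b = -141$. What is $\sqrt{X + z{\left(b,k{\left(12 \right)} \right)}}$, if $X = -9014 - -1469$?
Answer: $\sqrt{-7545 + \sqrt{253}} \approx 86.77 i$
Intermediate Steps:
$b = 149$ ($b = 8 - -141 = 8 + 141 = 149$)
$z{\left(I,C \right)} = \sqrt{104 + I}$
$X = -7545$ ($X = -9014 + 1469 = -7545$)
$\sqrt{X + z{\left(b,k{\left(12 \right)} \right)}} = \sqrt{-7545 + \sqrt{104 + 149}} = \sqrt{-7545 + \sqrt{253}}$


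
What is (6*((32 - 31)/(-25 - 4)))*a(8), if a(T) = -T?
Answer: 48/29 ≈ 1.6552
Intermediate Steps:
(6*((32 - 31)/(-25 - 4)))*a(8) = (6*((32 - 31)/(-25 - 4)))*(-1*8) = (6*(1/(-29)))*(-8) = (6*(1*(-1/29)))*(-8) = (6*(-1/29))*(-8) = -6/29*(-8) = 48/29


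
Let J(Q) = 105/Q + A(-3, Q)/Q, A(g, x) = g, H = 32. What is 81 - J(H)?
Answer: 1245/16 ≈ 77.813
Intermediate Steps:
J(Q) = 102/Q (J(Q) = 105/Q - 3/Q = 102/Q)
81 - J(H) = 81 - 102/32 = 81 - 1*51/16 = 81 - 51/16 = 1245/16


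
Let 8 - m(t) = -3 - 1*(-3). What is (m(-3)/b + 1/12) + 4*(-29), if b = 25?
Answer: -34679/300 ≈ -115.60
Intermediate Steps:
m(t) = 8 (m(t) = 8 - (-3 - 1*(-3)) = 8 - (-3 + 3) = 8 - 1*0 = 8 + 0 = 8)
(m(-3)/b + 1/12) + 4*(-29) = (8/25 + 1/12) + 4*(-29) = (8*(1/25) + 1*(1/12)) - 116 = (8/25 + 1/12) - 116 = 121/300 - 116 = -34679/300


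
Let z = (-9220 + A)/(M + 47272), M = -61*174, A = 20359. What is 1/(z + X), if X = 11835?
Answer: 36658/433858569 ≈ 8.4493e-5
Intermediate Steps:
M = -10614
z = 11139/36658 (z = (-9220 + 20359)/(-10614 + 47272) = 11139/36658 ≈ 0.30386)
1/(z + X) = 1/(11139/36658 + 11835) = 1/(433858569/36658) = 36658/433858569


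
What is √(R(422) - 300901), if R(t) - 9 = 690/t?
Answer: I*√13395939937/211 ≈ 548.54*I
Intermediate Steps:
R(t) = 9 + 690/t
√(R(422) - 300901) = √((9 + 690/422) - 300901) = √((9 + 690*(1/422)) - 300901) = √((9 + 345/211) - 300901) = √(2244/211 - 300901) = √(-63487867/211) = I*√13395939937/211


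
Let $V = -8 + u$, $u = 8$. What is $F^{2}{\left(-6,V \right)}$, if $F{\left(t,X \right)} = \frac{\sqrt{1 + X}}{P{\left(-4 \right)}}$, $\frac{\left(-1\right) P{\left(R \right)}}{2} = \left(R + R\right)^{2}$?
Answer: $\frac{1}{16384} \approx 6.1035 \cdot 10^{-5}$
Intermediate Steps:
$V = 0$ ($V = -8 + 8 = 0$)
$P{\left(R \right)} = - 8 R^{2}$ ($P{\left(R \right)} = - 2 \left(R + R\right)^{2} = - 2 \left(2 R\right)^{2} = - 2 \cdot 4 R^{2} = - 8 R^{2}$)
$F{\left(t,X \right)} = - \frac{\sqrt{1 + X}}{128}$ ($F{\left(t,X \right)} = \frac{\sqrt{1 + X}}{\left(-8\right) \left(-4\right)^{2}} = \frac{\sqrt{1 + X}}{\left(-8\right) 16} = \frac{\sqrt{1 + X}}{-128} = \sqrt{1 + X} \left(- \frac{1}{128}\right) = - \frac{\sqrt{1 + X}}{128}$)
$F^{2}{\left(-6,V \right)} = \left(- \frac{\sqrt{1 + 0}}{128}\right)^{2} = \left(- \frac{\sqrt{1}}{128}\right)^{2} = \left(\left(- \frac{1}{128}\right) 1\right)^{2} = \left(- \frac{1}{128}\right)^{2} = \frac{1}{16384}$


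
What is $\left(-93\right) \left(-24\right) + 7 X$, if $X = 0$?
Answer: $2232$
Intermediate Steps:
$\left(-93\right) \left(-24\right) + 7 X = \left(-93\right) \left(-24\right) + 7 \cdot 0 = 2232 + 0 = 2232$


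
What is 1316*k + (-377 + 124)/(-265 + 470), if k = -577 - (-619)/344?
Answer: -13345296463/17630 ≈ -7.5697e+5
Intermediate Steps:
k = -197869/344 (k = -577 - (-619)/344 = -577 - 1*(-619/344) = -577 + 619/344 = -197869/344 ≈ -575.20)
1316*k + (-377 + 124)/(-265 + 470) = 1316*(-197869/344) + (-377 + 124)/(-265 + 470) = -65098901/86 - 253/205 = -13345296463/17630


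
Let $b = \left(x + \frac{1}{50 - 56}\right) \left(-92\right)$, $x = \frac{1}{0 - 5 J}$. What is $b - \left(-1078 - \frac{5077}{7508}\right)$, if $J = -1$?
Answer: $\frac{121135147}{112620} \approx 1075.6$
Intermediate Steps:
$x = \frac{1}{5}$ ($x = \frac{1}{0 - -5} = \frac{1}{0 + 5} = \frac{1}{5} \approx 0.2$)
$b = - \frac{46}{15}$ ($b = \left(\frac{1}{5} + \frac{1}{50 - 56}\right) \left(-92\right) = \left(\frac{1}{5} + \frac{1}{-6}\right) \left(-92\right) = \left(\frac{1}{5} - \frac{1}{6}\right) \left(-92\right) = \frac{1}{30} \left(-92\right) = - \frac{46}{15} \approx -3.0667$)
$b - \left(-1078 - \frac{5077}{7508}\right) = - \frac{46}{15} - \left(-1078 - \frac{5077}{7508}\right) = - \frac{46}{15} - - \frac{8098701}{7508} = - \frac{46}{15} + \frac{8098701}{7508} = \frac{121135147}{112620}$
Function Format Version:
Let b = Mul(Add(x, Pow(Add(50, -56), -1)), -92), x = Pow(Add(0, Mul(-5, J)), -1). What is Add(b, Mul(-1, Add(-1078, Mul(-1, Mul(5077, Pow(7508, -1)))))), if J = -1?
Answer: Rational(121135147, 112620) ≈ 1075.6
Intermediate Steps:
x = Rational(1, 5) (x = Pow(Add(0, Mul(-5, -1)), -1) = Pow(Add(0, 5), -1) = Pow(5, -1) = Rational(1, 5) ≈ 0.20000)
b = Rational(-46, 15) (b = Mul(Add(Rational(1, 5), Pow(Add(50, -56), -1)), -92) = Mul(Add(Rational(1, 5), Pow(-6, -1)), -92) = Mul(Add(Rational(1, 5), Rational(-1, 6)), -92) = Mul(Rational(1, 30), -92) = Rational(-46, 15) ≈ -3.0667)
Add(b, Mul(-1, Add(-1078, Mul(-1, Mul(5077, Pow(7508, -1)))))) = Add(Rational(-46, 15), Mul(-1, Add(-1078, Mul(-1, Mul(5077, Pow(7508, -1)))))) = Add(Rational(-46, 15), Mul(-1, Add(-1078, Mul(-1, Mul(5077, Rational(1, 7508)))))) = Add(Rational(-46, 15), Mul(-1, Add(-1078, Mul(-1, Rational(5077, 7508))))) = Add(Rational(-46, 15), Mul(-1, Add(-1078, Rational(-5077, 7508)))) = Add(Rational(-46, 15), Mul(-1, Rational(-8098701, 7508))) = Add(Rational(-46, 15), Rational(8098701, 7508)) = Rational(121135147, 112620)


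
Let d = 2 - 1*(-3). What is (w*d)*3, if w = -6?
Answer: -90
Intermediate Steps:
d = 5 (d = 2 + 3 = 5)
(w*d)*3 = -6*5*3 = -30*3 = -90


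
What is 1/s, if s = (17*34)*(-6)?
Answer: -1/3468 ≈ -0.00028835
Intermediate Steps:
s = -3468 (s = 578*(-6) = -3468)
1/s = 1/(-3468) = -1/3468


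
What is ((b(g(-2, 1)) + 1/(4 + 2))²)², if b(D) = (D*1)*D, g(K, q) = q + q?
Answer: 390625/1296 ≈ 301.41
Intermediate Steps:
g(K, q) = 2*q
b(D) = D² (b(D) = D*D = D²)
((b(g(-2, 1)) + 1/(4 + 2))²)² = (((2*1)² + 1/(4 + 2))²)² = ((2² + 1/6)²)² = ((4 + ⅙)²)² = ((25/6)²)² = (625/36)² = 390625/1296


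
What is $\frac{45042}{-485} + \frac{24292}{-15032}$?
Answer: $- \frac{172213241}{1822630} \approx -94.486$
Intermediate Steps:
$\frac{45042}{-485} + \frac{24292}{-15032} = 45042 \left(- \frac{1}{485}\right) + 24292 \left(- \frac{1}{15032}\right) = - \frac{45042}{485} - \frac{6073}{3758} = - \frac{172213241}{1822630}$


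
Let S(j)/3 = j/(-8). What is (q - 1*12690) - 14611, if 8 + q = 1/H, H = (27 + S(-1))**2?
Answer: -1309766885/47961 ≈ -27309.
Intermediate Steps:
S(j) = -3*j/8 (S(j) = 3*(j/(-8)) = 3*(j*(-1/8)) = 3*(-j/8) = -3*j/8)
H = 47961/64 (H = (27 - 3/8*(-1))**2 = (27 + 3/8)**2 = (219/8)**2 = 47961/64 ≈ 749.39)
q = -383624/47961 (q = -8 + 1/(47961/64) = -8 + 64/47961 = -383624/47961 ≈ -7.9987)
(q - 1*12690) - 14611 = (-383624/47961 - 1*12690) - 14611 = (-383624/47961 - 12690) - 14611 = -609008714/47961 - 14611 = -1309766885/47961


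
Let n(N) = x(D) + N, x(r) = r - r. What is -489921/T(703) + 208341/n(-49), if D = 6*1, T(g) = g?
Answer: -24352836/4921 ≈ -4948.8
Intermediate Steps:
D = 6
x(r) = 0
n(N) = N (n(N) = 0 + N = N)
-489921/T(703) + 208341/n(-49) = -489921/703 + 208341/(-49) = -489921*1/703 + 208341*(-1/49) = -489921/703 - 29763/7 = -24352836/4921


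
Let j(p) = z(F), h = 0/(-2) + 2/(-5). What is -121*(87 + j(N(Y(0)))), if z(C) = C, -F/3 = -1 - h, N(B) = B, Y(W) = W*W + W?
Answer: -53724/5 ≈ -10745.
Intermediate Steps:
h = -2/5 (h = 0*(-1/2) + 2*(-1/5) = 0 - 2/5 = -2/5 ≈ -0.40000)
Y(W) = W + W**2 (Y(W) = W**2 + W = W + W**2)
F = 9/5 (F = -3*(-1 - 1*(-2/5)) = -3*(-1 + 2/5) = -3*(-3/5) = 9/5 ≈ 1.8000)
j(p) = 9/5
-121*(87 + j(N(Y(0)))) = -121*(87 + 9/5) = -121*444/5 = -53724/5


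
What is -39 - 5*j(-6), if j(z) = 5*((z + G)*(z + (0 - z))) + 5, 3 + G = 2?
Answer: -64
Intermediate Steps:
G = -1 (G = -3 + 2 = -1)
j(z) = 5 (j(z) = 5*((z - 1)*(z + (0 - z))) + 5 = 5*((-1 + z)*(z - z)) + 5 = 5*((-1 + z)*0) + 5 = 5*0 + 5 = 0 + 5 = 5)
-39 - 5*j(-6) = -39 - 5*5 = -39 - 25 = -64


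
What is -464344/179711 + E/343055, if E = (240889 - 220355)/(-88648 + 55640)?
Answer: -2629015287396517/1017484095260920 ≈ -2.5838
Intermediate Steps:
E = -10267/16504 (E = 20534/(-33008) = 20534*(-1/33008) = -10267/16504 ≈ -0.62209)
-464344/179711 + E/343055 = -464344/179711 - 10267/16504/343055 = -464344*1/179711 - 10267/16504*1/343055 = -464344/179711 - 10267/5661779720 = -2629015287396517/1017484095260920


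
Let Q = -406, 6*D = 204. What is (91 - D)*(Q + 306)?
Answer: -5700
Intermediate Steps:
D = 34 (D = (1/6)*204 = 34)
(91 - D)*(Q + 306) = (91 - 1*34)*(-406 + 306) = (91 - 34)*(-100) = 57*(-100) = -5700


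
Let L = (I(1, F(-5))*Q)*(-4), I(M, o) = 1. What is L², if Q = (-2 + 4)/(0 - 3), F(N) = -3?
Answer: 64/9 ≈ 7.1111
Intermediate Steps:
Q = -⅔ (Q = 2/(-3) = 2*(-⅓) = -⅔ ≈ -0.66667)
L = 8/3 (L = (1*(-⅔))*(-4) = -⅔*(-4) = 8/3 ≈ 2.6667)
L² = (8/3)² = 64/9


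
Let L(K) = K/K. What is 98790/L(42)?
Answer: 98790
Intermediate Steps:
L(K) = 1
98790/L(42) = 98790/1 = 98790*1 = 98790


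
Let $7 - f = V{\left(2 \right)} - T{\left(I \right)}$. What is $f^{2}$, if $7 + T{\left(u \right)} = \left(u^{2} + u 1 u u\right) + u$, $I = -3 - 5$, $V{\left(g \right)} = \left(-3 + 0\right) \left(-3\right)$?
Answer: $216225$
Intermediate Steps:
$V{\left(g \right)} = 9$ ($V{\left(g \right)} = \left(-3\right) \left(-3\right) = 9$)
$I = -8$ ($I = -3 - 5 = -8$)
$T{\left(u \right)} = -7 + u + u^{2} + u^{3}$ ($T{\left(u \right)} = -7 + \left(\left(u^{2} + u 1 u u\right) + u\right) = -7 + \left(\left(u^{2} + u u u\right) + u\right) = -7 + \left(\left(u^{2} + u^{2} u\right) + u\right) = -7 + \left(\left(u^{2} + u^{3}\right) + u\right) = -7 + \left(u + u^{2} + u^{3}\right) = -7 + u + u^{2} + u^{3}$)
$f = -465$ ($f = 7 - \left(9 - \left(-7 - 8 + \left(-8\right)^{2} + \left(-8\right)^{3}\right)\right) = 7 - \left(9 - \left(-7 - 8 + 64 - 512\right)\right) = 7 - \left(9 - -463\right) = 7 - \left(9 + 463\right) = 7 - 472 = -465$)
$f^{2} = \left(-465\right)^{2} = 216225$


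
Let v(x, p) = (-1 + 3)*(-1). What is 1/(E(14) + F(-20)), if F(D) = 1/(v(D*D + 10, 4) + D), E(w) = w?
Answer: 22/307 ≈ 0.071661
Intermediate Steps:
v(x, p) = -2 (v(x, p) = 2*(-1) = -2)
F(D) = 1/(-2 + D)
1/(E(14) + F(-20)) = 1/(14 + 1/(-2 - 20)) = 1/(14 + 1/(-22)) = 1/(14 - 1/22) = 1/(307/22) = 22/307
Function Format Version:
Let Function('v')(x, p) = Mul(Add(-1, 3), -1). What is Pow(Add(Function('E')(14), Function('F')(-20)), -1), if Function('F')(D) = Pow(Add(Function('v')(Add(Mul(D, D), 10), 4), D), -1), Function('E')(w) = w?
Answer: Rational(22, 307) ≈ 0.071661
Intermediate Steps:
Function('v')(x, p) = -2 (Function('v')(x, p) = Mul(2, -1) = -2)
Function('F')(D) = Pow(Add(-2, D), -1)
Pow(Add(Function('E')(14), Function('F')(-20)), -1) = Pow(Add(14, Pow(Add(-2, -20), -1)), -1) = Pow(Add(14, Pow(-22, -1)), -1) = Pow(Add(14, Rational(-1, 22)), -1) = Pow(Rational(307, 22), -1) = Rational(22, 307)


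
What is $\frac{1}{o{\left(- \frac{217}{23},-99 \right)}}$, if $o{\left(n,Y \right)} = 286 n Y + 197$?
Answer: $\frac{23}{6148669} \approx 3.7406 \cdot 10^{-6}$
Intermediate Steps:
$o{\left(n,Y \right)} = 197 + 286 Y n$ ($o{\left(n,Y \right)} = 286 Y n + 197 = 197 + 286 Y n$)
$\frac{1}{o{\left(- \frac{217}{23},-99 \right)}} = \frac{1}{197 + 286 \left(-99\right) \left(- \frac{217}{23}\right)} = \frac{1}{197 + \frac{6144138}{23}} = \frac{1}{\frac{6148669}{23}} = \frac{23}{6148669}$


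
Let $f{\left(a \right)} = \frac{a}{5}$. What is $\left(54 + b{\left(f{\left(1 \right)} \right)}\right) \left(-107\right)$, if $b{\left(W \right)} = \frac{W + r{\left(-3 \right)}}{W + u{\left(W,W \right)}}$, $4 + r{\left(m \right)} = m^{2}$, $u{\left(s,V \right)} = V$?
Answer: $-7169$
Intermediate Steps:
$f{\left(a \right)} = \frac{a}{5}$ ($f{\left(a \right)} = a \frac{1}{5} = \frac{a}{5}$)
$r{\left(m \right)} = -4 + m^{2}$
$b{\left(W \right)} = \frac{5 + W}{2 W}$ ($b{\left(W \right)} = \frac{W - \left(4 - \left(-3\right)^{2}\right)}{W + W} = \frac{W + \left(-4 + 9\right)}{2 W} = \left(W + 5\right) \frac{1}{2 W} = \left(5 + W\right) \frac{1}{2 W} = \frac{5 + W}{2 W}$)
$\left(54 + b{\left(f{\left(1 \right)} \right)}\right) \left(-107\right) = \left(54 + \frac{5 + \frac{1}{5} \cdot 1}{2 \cdot \frac{1}{5} \cdot 1}\right) \left(-107\right) = \left(54 + \frac{\frac{1}{\frac{1}{5}} \left(5 + \frac{1}{5}\right)}{2}\right) \left(-107\right) = \left(54 + \frac{1}{2} \cdot 5 \cdot \frac{26}{5}\right) \left(-107\right) = \left(54 + 13\right) \left(-107\right) = 67 \left(-107\right) = -7169$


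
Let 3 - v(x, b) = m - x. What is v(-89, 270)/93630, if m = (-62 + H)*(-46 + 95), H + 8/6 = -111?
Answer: 25369/280890 ≈ 0.090317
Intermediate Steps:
H = -337/3 (H = -4/3 - 111 = -337/3 ≈ -112.33)
m = -25627/3 (m = (-62 - 337/3)*(-46 + 95) = -523/3*49 = -25627/3 ≈ -8542.3)
v(x, b) = 25636/3 + x (v(x, b) = 3 - (-25627/3 - x) = 3 + (25627/3 + x) = 25636/3 + x)
v(-89, 270)/93630 = (25636/3 - 89)/93630 = (25369/3)*(1/93630) = 25369/280890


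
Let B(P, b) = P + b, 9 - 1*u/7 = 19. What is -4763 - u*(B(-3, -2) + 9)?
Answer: -4483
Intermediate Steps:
u = -70 (u = 63 - 7*19 = 63 - 133 = -70)
-4763 - u*(B(-3, -2) + 9) = -4763 - (-70)*((-3 - 2) + 9) = -4763 - (-70)*(-5 + 9) = -4763 - (-70)*4 = -4763 - 1*(-280) = -4763 + 280 = -4483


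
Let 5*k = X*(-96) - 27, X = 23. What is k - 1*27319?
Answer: -27766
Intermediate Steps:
k = -447 (k = (23*(-96) - 27)/5 = (-2208 - 27)/5 = (⅕)*(-2235) = -447)
k - 1*27319 = -447 - 1*27319 = -447 - 27319 = -27766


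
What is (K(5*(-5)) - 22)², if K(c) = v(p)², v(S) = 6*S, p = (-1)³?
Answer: 196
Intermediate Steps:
p = -1
K(c) = 36 (K(c) = (6*(-1))² = (-6)² = 36)
(K(5*(-5)) - 22)² = (36 - 22)² = 14² = 196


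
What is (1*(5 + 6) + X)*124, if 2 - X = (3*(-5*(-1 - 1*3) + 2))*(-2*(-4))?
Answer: -63860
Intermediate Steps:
X = -526 (X = 2 - 3*(-5*(-1 - 1*3) + 2)*(-2*(-4)) = 2 - 3*(-5*(-1 - 3) + 2)*8 = 2 - 3*(-5*(-4) + 2)*8 = 2 - 3*(20 + 2)*8 = 2 - 3*22*8 = 2 - 66*8 = 2 - 1*528 = 2 - 528 = -526)
(1*(5 + 6) + X)*124 = (1*(5 + 6) - 526)*124 = (1*11 - 526)*124 = (11 - 526)*124 = -515*124 = -63860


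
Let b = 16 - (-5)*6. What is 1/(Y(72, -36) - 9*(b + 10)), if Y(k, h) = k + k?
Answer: -1/360 ≈ -0.0027778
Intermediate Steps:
Y(k, h) = 2*k
b = 46 (b = 16 - 1*(-30) = 16 + 30 = 46)
1/(Y(72, -36) - 9*(b + 10)) = 1/(2*72 - 9*(46 + 10)) = 1/(144 - 9*56) = 1/(144 - 504) = 1/(-360) = -1/360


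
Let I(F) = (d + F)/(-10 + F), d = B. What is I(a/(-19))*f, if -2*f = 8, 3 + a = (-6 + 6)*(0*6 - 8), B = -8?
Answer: -596/187 ≈ -3.1872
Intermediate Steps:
a = -3 (a = -3 + (-6 + 6)*(0*6 - 8) = -3 + 0*(0 - 8) = -3 + 0*(-8) = -3 + 0 = -3)
d = -8
I(F) = (-8 + F)/(-10 + F)
f = -4 (f = -1/2*8 = -4)
I(a/(-19))*f = ((-8 - 3/(-19))/(-10 - 3/(-19)))*(-4) = ((-8 - 3*(-1/19))/(-10 - 3*(-1/19)))*(-4) = ((-8 + 3/19)/(-10 + 3/19))*(-4) = (-149/19/(-187/19))*(-4) = -19/187*(-149/19)*(-4) = (149/187)*(-4) = -596/187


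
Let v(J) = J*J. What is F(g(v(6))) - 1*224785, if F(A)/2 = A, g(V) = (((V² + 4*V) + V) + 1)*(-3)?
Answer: -233647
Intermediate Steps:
v(J) = J²
g(V) = -3 - 15*V - 3*V² (g(V) = ((V² + 5*V) + 1)*(-3) = (1 + V² + 5*V)*(-3) = -3 - 15*V - 3*V²)
F(A) = 2*A
F(g(v(6))) - 1*224785 = 2*(-3 - 15*6² - 3*(6²)²) - 1*224785 = 2*(-3 - 15*36 - 3*36²) - 224785 = 2*(-3 - 540 - 3*1296) - 224785 = 2*(-3 - 540 - 3888) - 224785 = 2*(-4431) - 224785 = -8862 - 224785 = -233647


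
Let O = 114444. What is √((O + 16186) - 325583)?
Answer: I*√194953 ≈ 441.53*I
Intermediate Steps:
√((O + 16186) - 325583) = √((114444 + 16186) - 325583) = √(130630 - 325583) = √(-194953) = I*√194953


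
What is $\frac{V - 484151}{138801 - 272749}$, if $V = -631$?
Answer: $\frac{242391}{66974} \approx 3.6192$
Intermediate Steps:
$\frac{V - 484151}{138801 - 272749} = \frac{-631 - 484151}{138801 - 272749} = - \frac{484782}{-133948} = \left(-484782\right) \left(- \frac{1}{133948}\right) = \frac{242391}{66974}$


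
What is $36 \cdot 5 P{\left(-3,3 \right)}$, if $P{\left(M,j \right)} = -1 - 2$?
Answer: $-540$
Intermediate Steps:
$P{\left(M,j \right)} = -3$ ($P{\left(M,j \right)} = -1 - 2 = -3$)
$36 \cdot 5 P{\left(-3,3 \right)} = 36 \cdot 5 \left(-3\right) = 180 \left(-3\right) = -540$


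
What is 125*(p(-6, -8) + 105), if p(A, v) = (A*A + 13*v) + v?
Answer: 3625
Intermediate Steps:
p(A, v) = A² + 14*v (p(A, v) = (A² + 13*v) + v = A² + 14*v)
125*(p(-6, -8) + 105) = 125*(((-6)² + 14*(-8)) + 105) = 125*((36 - 112) + 105) = 125*(-76 + 105) = 125*29 = 3625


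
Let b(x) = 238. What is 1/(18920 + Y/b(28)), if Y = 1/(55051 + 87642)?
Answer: 33960934/642540871281 ≈ 5.2854e-5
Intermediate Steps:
Y = 1/142693 ≈ 7.0080e-6
1/(18920 + Y/b(28)) = 1/(18920 + (1/142693)/238) = 1/(18920 + (1/142693)*(1/238)) = 1/(18920 + 1/33960934) = 1/(642540871281/33960934) = 33960934/642540871281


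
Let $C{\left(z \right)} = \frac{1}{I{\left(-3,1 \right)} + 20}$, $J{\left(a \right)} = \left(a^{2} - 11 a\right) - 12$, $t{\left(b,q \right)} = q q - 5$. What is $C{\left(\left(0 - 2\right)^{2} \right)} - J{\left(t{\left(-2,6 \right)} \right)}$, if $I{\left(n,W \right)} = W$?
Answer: $- \frac{12767}{21} \approx -607.95$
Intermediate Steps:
$t{\left(b,q \right)} = -5 + q^{2}$ ($t{\left(b,q \right)} = q^{2} - 5 = -5 + q^{2}$)
$J{\left(a \right)} = -12 + a^{2} - 11 a$
$C{\left(z \right)} = \frac{1}{21}$ ($C{\left(z \right)} = \frac{1}{1 + 20} = \frac{1}{21}$)
$C{\left(\left(0 - 2\right)^{2} \right)} - J{\left(t{\left(-2,6 \right)} \right)} = \frac{1}{21} - \left(-12 + \left(-5 + 6^{2}\right)^{2} - 11 \left(-5 + 6^{2}\right)\right) = \frac{1}{21} - \left(-12 + \left(-5 + 36\right)^{2} - 11 \left(-5 + 36\right)\right) = \frac{1}{21} - \left(-12 + 31^{2} - 341\right) = \frac{1}{21} - \left(-12 + 961 - 341\right) = \frac{1}{21} - 608 = - \frac{12767}{21}$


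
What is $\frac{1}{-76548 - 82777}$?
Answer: $- \frac{1}{159325} \approx -6.2765 \cdot 10^{-6}$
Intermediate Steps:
$\frac{1}{-76548 - 82777} = \frac{1}{-159325} = - \frac{1}{159325}$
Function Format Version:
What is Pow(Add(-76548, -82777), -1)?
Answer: Rational(-1, 159325) ≈ -6.2765e-6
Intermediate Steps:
Pow(Add(-76548, -82777), -1) = Pow(-159325, -1) = Rational(-1, 159325)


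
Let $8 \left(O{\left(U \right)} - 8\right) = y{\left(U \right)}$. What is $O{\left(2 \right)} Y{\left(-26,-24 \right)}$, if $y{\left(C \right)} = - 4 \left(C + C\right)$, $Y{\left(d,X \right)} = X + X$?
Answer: $-288$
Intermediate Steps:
$Y{\left(d,X \right)} = 2 X$
$y{\left(C \right)} = - 8 C$ ($y{\left(C \right)} = - 4 \cdot 2 C = - 8 C$)
$O{\left(U \right)} = 8 - U$ ($O{\left(U \right)} = 8 + \frac{\left(-8\right) U}{8} = 8 - U$)
$O{\left(2 \right)} Y{\left(-26,-24 \right)} = \left(8 - 2\right) 2 \left(-24\right) = \left(8 - 2\right) \left(-48\right) = 6 \left(-48\right) = -288$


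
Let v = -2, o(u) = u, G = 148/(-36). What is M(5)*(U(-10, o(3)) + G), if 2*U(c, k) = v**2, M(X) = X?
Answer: -95/9 ≈ -10.556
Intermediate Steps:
G = -37/9 (G = 148*(-1/36) = -37/9 ≈ -4.1111)
U(c, k) = 2 (U(c, k) = (1/2)*(-2)**2 = (1/2)*4 = 2)
M(5)*(U(-10, o(3)) + G) = 5*(2 - 37/9) = 5*(-19/9) = -95/9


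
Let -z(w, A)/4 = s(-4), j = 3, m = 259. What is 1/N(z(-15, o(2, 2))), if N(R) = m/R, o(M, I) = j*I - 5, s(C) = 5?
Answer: -20/259 ≈ -0.077220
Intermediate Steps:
o(M, I) = -5 + 3*I (o(M, I) = 3*I - 5 = -5 + 3*I)
z(w, A) = -20 (z(w, A) = -4*5 = -20)
N(R) = 259/R
1/N(z(-15, o(2, 2))) = 1/(259/(-20)) = 1/(259*(-1/20)) = 1/(-259/20) = -20/259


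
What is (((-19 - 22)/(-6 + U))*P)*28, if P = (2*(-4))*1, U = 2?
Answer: -2296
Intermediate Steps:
P = -8 (P = -8*1 = -8)
(((-19 - 22)/(-6 + U))*P)*28 = (((-19 - 22)/(-6 + 2))*(-8))*28 = (-41/(-4)*(-8))*28 = (-41*(-1/4)*(-8))*28 = ((41/4)*(-8))*28 = -82*28 = -2296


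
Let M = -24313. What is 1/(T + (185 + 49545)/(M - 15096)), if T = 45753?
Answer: 39409/1803030247 ≈ 2.1857e-5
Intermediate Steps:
1/(T + (185 + 49545)/(M - 15096)) = 1/(45753 + (185 + 49545)/(-24313 - 15096)) = 1/(45753 + 49730/(-39409)) = 1/(45753 + 49730*(-1/39409)) = 1/(45753 - 49730/39409) = 1/(1803030247/39409) = 39409/1803030247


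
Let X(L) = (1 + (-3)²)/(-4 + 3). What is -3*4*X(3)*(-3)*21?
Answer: -7560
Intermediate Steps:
X(L) = -10 (X(L) = (1 + 9)/(-1) = 10*(-1) = -10)
-3*4*X(3)*(-3)*21 = -3*4*(-10)*(-3)*21 = -(-120)*(-3)*21 = -3*120*21 = -360*21 = -7560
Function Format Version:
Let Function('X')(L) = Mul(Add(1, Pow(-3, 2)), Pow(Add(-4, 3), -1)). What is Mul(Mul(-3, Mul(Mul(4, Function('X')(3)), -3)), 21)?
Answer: -7560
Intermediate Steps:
Function('X')(L) = -10 (Function('X')(L) = Mul(Add(1, 9), Pow(-1, -1)) = Mul(10, -1) = -10)
Mul(Mul(-3, Mul(Mul(4, Function('X')(3)), -3)), 21) = Mul(Mul(-3, Mul(Mul(4, -10), -3)), 21) = Mul(Mul(-3, Mul(-40, -3)), 21) = Mul(Mul(-3, 120), 21) = Mul(-360, 21) = -7560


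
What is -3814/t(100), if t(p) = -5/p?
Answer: 76280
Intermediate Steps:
-3814/t(100) = -3814/((-5/100)) = -3814/((-5*1/100)) = -3814/(-1/20) = -3814*(-20) = 76280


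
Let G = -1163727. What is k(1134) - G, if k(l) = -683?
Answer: 1163044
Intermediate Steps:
k(1134) - G = -683 - 1*(-1163727) = -683 + 1163727 = 1163044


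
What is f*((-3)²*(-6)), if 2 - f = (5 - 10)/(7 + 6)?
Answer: -1674/13 ≈ -128.77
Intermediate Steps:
f = 31/13 (f = 2 - (5 - 10)/(7 + 6) = 2 - (-5)/13 = 2 - 1*(-5/13) = 2 + 5/13 = 31/13 ≈ 2.3846)
f*((-3)²*(-6)) = 31*((-3)²*(-6))/13 = 31*(9*(-6))/13 = (31/13)*(-54) = -1674/13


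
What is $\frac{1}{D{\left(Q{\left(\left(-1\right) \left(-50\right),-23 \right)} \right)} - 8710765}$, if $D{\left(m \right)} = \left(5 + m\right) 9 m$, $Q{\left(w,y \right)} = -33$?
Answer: $- \frac{1}{8702449} \approx -1.1491 \cdot 10^{-7}$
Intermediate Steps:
$D{\left(m \right)} = m \left(45 + 9 m\right)$ ($D{\left(m \right)} = \left(45 + 9 m\right) m = m \left(45 + 9 m\right)$)
$\frac{1}{D{\left(Q{\left(\left(-1\right) \left(-50\right),-23 \right)} \right)} - 8710765} = \frac{1}{9 \left(-33\right) \left(5 - 33\right) - 8710765} = \frac{1}{9 \left(-33\right) \left(-28\right) - 8710765} = \frac{1}{8316 - 8710765} = \frac{1}{-8702449} = - \frac{1}{8702449}$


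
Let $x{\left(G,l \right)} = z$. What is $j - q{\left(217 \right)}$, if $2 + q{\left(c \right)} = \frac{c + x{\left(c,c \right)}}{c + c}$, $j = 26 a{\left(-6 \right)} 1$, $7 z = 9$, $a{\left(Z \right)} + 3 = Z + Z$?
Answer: $- \frac{590136}{1519} \approx -388.5$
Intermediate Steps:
$a{\left(Z \right)} = -3 + 2 Z$ ($a{\left(Z \right)} = -3 + \left(Z + Z\right) = -3 + 2 Z$)
$z = \frac{9}{7}$ ($z = \frac{1}{7} \cdot 9 = \frac{9}{7} \approx 1.2857$)
$x{\left(G,l \right)} = \frac{9}{7}$
$j = -390$ ($j = 26 \left(-3 + 2 \left(-6\right)\right) 1 = 26 \left(-3 - 12\right) 1 = 26 \left(-15\right) 1 = \left(-390\right) 1 = -390$)
$q{\left(c \right)} = -2 + \frac{\frac{9}{7} + c}{2 c}$ ($q{\left(c \right)} = -2 + \frac{c + \frac{9}{7}}{c + c} = -2 + \frac{\frac{9}{7} + c}{2 c}$)
$j - q{\left(217 \right)} = -390 - \frac{3 \left(3 - 1519\right)}{14 \cdot 217} = -390 - \frac{3}{14} \cdot \frac{1}{217} \left(3 - 1519\right) = -390 - \frac{3}{14} \cdot \frac{1}{217} \left(-1516\right) = -390 - - \frac{2274}{1519} = -390 + \frac{2274}{1519} = - \frac{590136}{1519}$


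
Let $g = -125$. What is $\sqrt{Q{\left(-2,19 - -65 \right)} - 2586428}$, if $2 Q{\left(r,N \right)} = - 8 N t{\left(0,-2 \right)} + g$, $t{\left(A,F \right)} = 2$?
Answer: $\frac{15 i \sqrt{45994}}{2} \approx 1608.5 i$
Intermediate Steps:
$Q{\left(r,N \right)} = - \frac{125}{2} - 8 N$ ($Q{\left(r,N \right)} = \frac{- 8 N 2 - 125}{2} = \frac{- 16 N - 125}{2} = \frac{-125 - 16 N}{2} = - \frac{125}{2} - 8 N$)
$\sqrt{Q{\left(-2,19 - -65 \right)} - 2586428} = \sqrt{\left(- \frac{125}{2} - 8 \left(19 - -65\right)\right) - 2586428} = \sqrt{\left(- \frac{125}{2} - 8 \left(19 + 65\right)\right) - 2586428} = \sqrt{\left(- \frac{125}{2} - 672\right) - 2586428} = \sqrt{- \frac{1469}{2} - 2586428} = \sqrt{- \frac{5174325}{2}} = \frac{15 i \sqrt{45994}}{2}$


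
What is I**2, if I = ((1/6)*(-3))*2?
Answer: 1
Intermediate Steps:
I = -1 (I = ((1*(1/6))*(-3))*2 = ((1/6)*(-3))*2 = -1/2*2 = -1)
I**2 = (-1)**2 = 1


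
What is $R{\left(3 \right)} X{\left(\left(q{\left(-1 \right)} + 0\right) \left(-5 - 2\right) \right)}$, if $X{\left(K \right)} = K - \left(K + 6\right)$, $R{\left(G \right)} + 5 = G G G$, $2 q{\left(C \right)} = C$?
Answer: $-132$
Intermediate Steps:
$q{\left(C \right)} = \frac{C}{2}$
$R{\left(G \right)} = -5 + G^{3}$ ($R{\left(G \right)} = -5 + G G G = -5 + G^{2} G = -5 + G^{3}$)
$X{\left(K \right)} = -6$ ($X{\left(K \right)} = K - \left(6 + K\right) = -6$)
$R{\left(3 \right)} X{\left(\left(q{\left(-1 \right)} + 0\right) \left(-5 - 2\right) \right)} = \left(-5 + 3^{3}\right) \left(-6\right) = \left(-5 + 27\right) \left(-6\right) = 22 \left(-6\right) = -132$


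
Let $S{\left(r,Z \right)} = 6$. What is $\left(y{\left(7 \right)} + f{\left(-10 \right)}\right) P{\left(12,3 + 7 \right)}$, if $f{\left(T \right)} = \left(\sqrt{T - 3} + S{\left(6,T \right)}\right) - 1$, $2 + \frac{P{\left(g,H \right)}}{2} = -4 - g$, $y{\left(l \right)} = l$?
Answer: $-432 - 36 i \sqrt{13} \approx -432.0 - 129.8 i$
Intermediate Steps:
$P{\left(g,H \right)} = -12 - 2 g$ ($P{\left(g,H \right)} = -4 + 2 \left(-4 - g\right) = -4 - \left(8 + 2 g\right) = -12 - 2 g$)
$f{\left(T \right)} = 5 + \sqrt{-3 + T}$ ($f{\left(T \right)} = \left(\sqrt{T - 3} + 6\right) - 1 = \left(\sqrt{-3 + T} + 6\right) - 1 = \left(6 + \sqrt{-3 + T}\right) - 1 = 5 + \sqrt{-3 + T}$)
$\left(y{\left(7 \right)} + f{\left(-10 \right)}\right) P{\left(12,3 + 7 \right)} = \left(7 + \left(5 + \sqrt{-3 - 10}\right)\right) \left(-12 - 24\right) = \left(7 + \left(5 + \sqrt{-13}\right)\right) \left(-12 - 24\right) = \left(7 + \left(5 + i \sqrt{13}\right)\right) \left(-36\right) = \left(12 + i \sqrt{13}\right) \left(-36\right) = -432 - 36 i \sqrt{13}$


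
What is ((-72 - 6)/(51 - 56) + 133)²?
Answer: 552049/25 ≈ 22082.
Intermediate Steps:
((-72 - 6)/(51 - 56) + 133)² = (-78/(-5) + 133)² = (-78*(-⅕) + 133)² = (78/5 + 133)² = (743/5)² = 552049/25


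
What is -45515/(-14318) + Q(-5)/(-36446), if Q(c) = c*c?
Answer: 414620435/130458457 ≈ 3.1782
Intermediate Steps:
Q(c) = c²
-45515/(-14318) + Q(-5)/(-36446) = -45515/(-14318) + (-5)²/(-36446) = -45515*(-1/14318) + 25*(-1/36446) = 45515/14318 - 25/36446 = 414620435/130458457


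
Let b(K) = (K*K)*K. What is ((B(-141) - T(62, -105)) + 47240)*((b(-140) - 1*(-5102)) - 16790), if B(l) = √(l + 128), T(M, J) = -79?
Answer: -130396400472 - 2755688*I*√13 ≈ -1.304e+11 - 9.9358e+6*I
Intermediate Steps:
b(K) = K³ (b(K) = K²*K = K³)
B(l) = √(128 + l)
((B(-141) - T(62, -105)) + 47240)*((b(-140) - 1*(-5102)) - 16790) = ((√(128 - 141) - 1*(-79)) + 47240)*(((-140)³ - 1*(-5102)) - 16790) = ((√(-13) + 79) + 47240)*((-2744000 + 5102) - 16790) = ((I*√13 + 79) + 47240)*(-2738898 - 16790) = ((79 + I*√13) + 47240)*(-2755688) = (47319 + I*√13)*(-2755688) = -130396400472 - 2755688*I*√13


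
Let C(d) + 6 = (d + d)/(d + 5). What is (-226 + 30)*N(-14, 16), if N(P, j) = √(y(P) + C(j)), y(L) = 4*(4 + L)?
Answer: -28*I*√19614/3 ≈ -1307.1*I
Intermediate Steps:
y(L) = 16 + 4*L
C(d) = -6 + 2*d/(5 + d) (C(d) = -6 + (d + d)/(d + 5) = -6 + (2*d)/(5 + d) = -6 + 2*d/(5 + d))
N(P, j) = √(16 + 4*P + 2*(-15 - 2*j)/(5 + j)) (N(P, j) = √((16 + 4*P) + 2*(-15 - 2*j)/(5 + j)) = √(16 + 4*P + 2*(-15 - 2*j)/(5 + j)))
(-226 + 30)*N(-14, 16) = (-226 + 30)*(√2*√((-15 - 2*16 + 2*(4 - 14)*(5 + 16))/(5 + 16))) = -196*√2*√((-15 - 32 + 2*(-10)*21)/21) = -196*√2*√((-15 - 32 - 420)/21) = -196*√2*√((1/21)*(-467)) = -196*√2*√(-467/21) = -196*√2*I*√9807/21 = -28*I*√19614/3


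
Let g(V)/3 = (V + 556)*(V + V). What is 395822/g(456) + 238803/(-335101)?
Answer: -264282520037/463919186016 ≈ -0.56967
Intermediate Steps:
g(V) = 6*V*(556 + V) (g(V) = 3*((V + 556)*(V + V)) = 3*((556 + V)*(2*V)) = 3*(2*V*(556 + V)) = 6*V*(556 + V))
395822/g(456) + 238803/(-335101) = 395822/((6*456*(556 + 456))) + 238803/(-335101) = 395822/((6*456*1012)) + 238803*(-1/335101) = 395822/2768832 - 238803/335101 = 395822*(1/2768832) - 238803/335101 = 197911/1384416 - 238803/335101 = -264282520037/463919186016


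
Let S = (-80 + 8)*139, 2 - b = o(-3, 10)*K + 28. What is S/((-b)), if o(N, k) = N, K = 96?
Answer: 5004/131 ≈ 38.198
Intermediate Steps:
b = 262 (b = 2 - (-3*96 + 28) = 2 - (-288 + 28) = 2 - 1*(-260) = 2 + 260 = 262)
S = -10008 (S = -72*139 = -10008)
S/((-b)) = -10008/((-1*262)) = -10008/(-262) = -10008*(-1/262) = 5004/131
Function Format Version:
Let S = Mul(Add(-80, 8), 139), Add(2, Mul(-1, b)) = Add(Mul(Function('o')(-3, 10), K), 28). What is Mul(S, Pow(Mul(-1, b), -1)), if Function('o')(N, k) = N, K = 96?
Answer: Rational(5004, 131) ≈ 38.198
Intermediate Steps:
b = 262 (b = Add(2, Mul(-1, Add(Mul(-3, 96), 28))) = Add(2, Mul(-1, Add(-288, 28))) = Add(2, Mul(-1, -260)) = Add(2, 260) = 262)
S = -10008 (S = Mul(-72, 139) = -10008)
Mul(S, Pow(Mul(-1, b), -1)) = Mul(-10008, Pow(Mul(-1, 262), -1)) = Mul(-10008, Pow(-262, -1)) = Mul(-10008, Rational(-1, 262)) = Rational(5004, 131)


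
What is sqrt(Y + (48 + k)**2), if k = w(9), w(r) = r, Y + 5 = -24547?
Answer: 9*I*sqrt(263) ≈ 145.96*I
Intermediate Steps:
Y = -24552 (Y = -5 - 24547 = -24552)
k = 9
sqrt(Y + (48 + k)**2) = sqrt(-24552 + (48 + 9)**2) = sqrt(-24552 + 57**2) = sqrt(-24552 + 3249) = sqrt(-21303) = 9*I*sqrt(263)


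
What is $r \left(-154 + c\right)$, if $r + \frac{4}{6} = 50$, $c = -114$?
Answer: $- \frac{39664}{3} \approx -13221.0$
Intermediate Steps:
$r = \frac{148}{3}$ ($r = - \frac{2}{3} + 50 = \frac{148}{3} \approx 49.333$)
$r \left(-154 + c\right) = \frac{148 \left(-154 - 114\right)}{3} = \frac{148}{3} \left(-268\right) = - \frac{39664}{3}$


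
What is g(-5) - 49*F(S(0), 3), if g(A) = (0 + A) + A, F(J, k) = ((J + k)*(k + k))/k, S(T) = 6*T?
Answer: -304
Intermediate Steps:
F(J, k) = 2*J + 2*k (F(J, k) = ((J + k)*(2*k))/k = (2*k*(J + k))/k = 2*J + 2*k)
g(A) = 2*A (g(A) = A + A = 2*A)
g(-5) - 49*F(S(0), 3) = 2*(-5) - 49*(2*(6*0) + 2*3) = -10 - 49*(2*0 + 6) = -10 - 49*(0 + 6) = -10 - 49*6 = -10 - 294 = -304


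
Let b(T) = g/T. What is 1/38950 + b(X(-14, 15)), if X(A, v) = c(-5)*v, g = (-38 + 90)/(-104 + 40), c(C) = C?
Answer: 10151/934800 ≈ 0.010859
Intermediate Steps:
g = -13/16 (g = 52/(-64) = 52*(-1/64) = -13/16 ≈ -0.81250)
X(A, v) = -5*v
b(T) = -13/(16*T)
1/38950 + b(X(-14, 15)) = 1/38950 - 13/(16*((-5*15))) = 1/38950 - 13/16/(-75) = 1/38950 - 13/16*(-1/75) = 1/38950 + 13/1200 = 10151/934800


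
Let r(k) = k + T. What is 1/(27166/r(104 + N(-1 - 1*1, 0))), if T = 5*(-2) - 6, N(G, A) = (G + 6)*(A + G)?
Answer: 40/13583 ≈ 0.0029449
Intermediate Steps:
N(G, A) = (6 + G)*(A + G)
T = -16 (T = -10 - 6 = -16)
r(k) = -16 + k (r(k) = k - 16 = -16 + k)
1/(27166/r(104 + N(-1 - 1*1, 0))) = 1/(27166/(-16 + (104 + ((-1 - 1*1)² + 6*0 + 6*(-1 - 1*1) + 0*(-1 - 1*1))))) = 1/(27166/(-16 + (104 + ((-1 - 1)² + 0 + 6*(-1 - 1) + 0*(-1 - 1))))) = 1/(27166/(-16 + (104 + ((-2)² + 0 + 6*(-2) + 0*(-2))))) = 1/(27166/(-16 + (104 + (4 + 0 - 12 + 0)))) = 1/(27166/(-16 + (104 - 8))) = 1/(27166/(-16 + 96)) = 1/(27166/80) = 1/(27166*(1/80)) = 1/(13583/40) = 40/13583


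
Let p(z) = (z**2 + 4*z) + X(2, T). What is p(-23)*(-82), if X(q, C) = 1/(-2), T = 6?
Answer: -35793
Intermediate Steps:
X(q, C) = -1/2
p(z) = -1/2 + z**2 + 4*z (p(z) = (z**2 + 4*z) - 1/2 = -1/2 + z**2 + 4*z)
p(-23)*(-82) = (-1/2 + (-23)**2 + 4*(-23))*(-82) = (-1/2 + 529 - 92)*(-82) = (873/2)*(-82) = -35793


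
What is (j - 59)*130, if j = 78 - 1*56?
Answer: -4810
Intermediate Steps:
j = 22 (j = 78 - 56 = 22)
(j - 59)*130 = (22 - 59)*130 = -37*130 = -4810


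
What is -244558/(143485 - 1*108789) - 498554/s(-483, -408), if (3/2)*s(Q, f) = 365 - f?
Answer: -13067893855/13410004 ≈ -974.49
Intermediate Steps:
s(Q, f) = 730/3 - 2*f/3 (s(Q, f) = 2*(365 - f)/3 = 730/3 - 2*f/3)
-244558/(143485 - 1*108789) - 498554/s(-483, -408) = -244558/(143485 - 1*108789) - 498554/(730/3 - ⅔*(-408)) = -244558/(143485 - 108789) - 498554/(730/3 + 272) = -244558/34696 - 498554/1546/3 = -244558*1/34696 - 498554*3/1546 = -122279/17348 - 747831/773 = -13067893855/13410004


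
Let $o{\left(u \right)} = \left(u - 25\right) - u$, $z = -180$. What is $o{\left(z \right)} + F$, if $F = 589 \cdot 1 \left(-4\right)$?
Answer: $-2381$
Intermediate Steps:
$o{\left(u \right)} = -25$ ($o{\left(u \right)} = \left(-25 + u\right) - u = -25$)
$F = -2356$ ($F = 589 \left(-4\right) = -2356$)
$o{\left(z \right)} + F = -25 - 2356 = -2381$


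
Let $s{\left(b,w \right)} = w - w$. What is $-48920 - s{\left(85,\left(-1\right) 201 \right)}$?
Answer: $-48920$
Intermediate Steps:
$s{\left(b,w \right)} = 0$
$-48920 - s{\left(85,\left(-1\right) 201 \right)} = -48920 - 0 = -48920 + 0 = -48920$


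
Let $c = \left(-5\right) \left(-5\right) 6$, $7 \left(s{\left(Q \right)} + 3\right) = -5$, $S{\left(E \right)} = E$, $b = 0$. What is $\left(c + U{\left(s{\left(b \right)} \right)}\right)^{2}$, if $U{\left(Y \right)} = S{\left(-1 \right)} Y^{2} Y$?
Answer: $\frac{4764588676}{117649} \approx 40498.0$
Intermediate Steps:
$s{\left(Q \right)} = - \frac{26}{7}$ ($s{\left(Q \right)} = -3 + \frac{1}{7} \left(-5\right) = -3 - \frac{5}{7} = - \frac{26}{7}$)
$c = 150$ ($c = 25 \cdot 6 = 150$)
$U{\left(Y \right)} = - Y^{3}$ ($U{\left(Y \right)} = - Y^{2} Y = - Y^{3}$)
$\left(c + U{\left(s{\left(b \right)} \right)}\right)^{2} = \left(150 - \left(- \frac{26}{7}\right)^{3}\right)^{2} = \left(150 - - \frac{17576}{343}\right)^{2} = \left(150 + \frac{17576}{343}\right)^{2} = \left(\frac{69026}{343}\right)^{2} = \frac{4764588676}{117649}$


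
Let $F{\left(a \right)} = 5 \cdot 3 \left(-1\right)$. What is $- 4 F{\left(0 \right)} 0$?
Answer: $0$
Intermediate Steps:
$F{\left(a \right)} = -15$ ($F{\left(a \right)} = 15 \left(-1\right) = -15$)
$- 4 F{\left(0 \right)} 0 = \left(-4\right) \left(-15\right) 0 = 60 \cdot 0 = 0$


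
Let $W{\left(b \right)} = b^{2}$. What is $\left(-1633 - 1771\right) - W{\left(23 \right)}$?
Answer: $-3933$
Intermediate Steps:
$\left(-1633 - 1771\right) - W{\left(23 \right)} = \left(-1633 - 1771\right) - 23^{2} = \left(-1633 - 1771\right) - 529 = -3404 - 529 = -3933$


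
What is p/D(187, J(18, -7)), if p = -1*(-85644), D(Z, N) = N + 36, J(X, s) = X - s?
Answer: 1404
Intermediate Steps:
D(Z, N) = 36 + N
p = 85644
p/D(187, J(18, -7)) = 85644/(36 + (18 - 1*(-7))) = 85644/(36 + (18 + 7)) = 85644/(36 + 25) = 85644/61 = 85644*(1/61) = 1404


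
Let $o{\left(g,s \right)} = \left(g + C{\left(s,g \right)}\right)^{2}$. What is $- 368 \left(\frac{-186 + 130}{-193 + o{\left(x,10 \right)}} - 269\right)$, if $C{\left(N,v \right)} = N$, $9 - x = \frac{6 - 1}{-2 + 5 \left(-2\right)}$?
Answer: $\frac{2625958576}{26497} \approx 99104.0$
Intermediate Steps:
$x = \frac{113}{12}$ ($x = 9 - \frac{6 - 1}{-2 + 5 \left(-2\right)} = 9 - \frac{5}{-2 - 10} = 9 - \frac{5}{-12} = 9 - 5 \left(- \frac{1}{12}\right) = 9 - - \frac{5}{12} = 9 + \frac{5}{12} = \frac{113}{12} \approx 9.4167$)
$o{\left(g,s \right)} = \left(g + s\right)^{2}$
$- 368 \left(\frac{-186 + 130}{-193 + o{\left(x,10 \right)}} - 269\right) = - 368 \left(\frac{-186 + 130}{-193 + \left(\frac{113}{12} + 10\right)^{2}} - 269\right) = - 368 \left(- \frac{56}{-193 + \left(\frac{233}{12}\right)^{2}} - 269\right) = - 368 \left(- \frac{56}{-193 + \frac{54289}{144}} - 269\right) = - 368 \left(- \frac{56}{\frac{26497}{144}} - 269\right) = - 368 \left(\left(-56\right) \frac{144}{26497} - 269\right) = - 368 \left(- \frac{8064}{26497} - 269\right) = \left(-368\right) \left(- \frac{7135757}{26497}\right) = \frac{2625958576}{26497}$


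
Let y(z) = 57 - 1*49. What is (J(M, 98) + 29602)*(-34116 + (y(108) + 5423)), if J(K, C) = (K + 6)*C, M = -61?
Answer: -694521220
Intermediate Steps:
J(K, C) = C*(6 + K) (J(K, C) = (6 + K)*C = C*(6 + K))
y(z) = 8 (y(z) = 57 - 49 = 8)
(J(M, 98) + 29602)*(-34116 + (y(108) + 5423)) = (98*(6 - 61) + 29602)*(-34116 + (8 + 5423)) = (98*(-55) + 29602)*(-34116 + 5431) = (-5390 + 29602)*(-28685) = 24212*(-28685) = -694521220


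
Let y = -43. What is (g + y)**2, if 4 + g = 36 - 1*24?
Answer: 1225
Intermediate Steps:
g = 8 (g = -4 + (36 - 1*24) = -4 + (36 - 24) = -4 + 12 = 8)
(g + y)**2 = (8 - 43)**2 = (-35)**2 = 1225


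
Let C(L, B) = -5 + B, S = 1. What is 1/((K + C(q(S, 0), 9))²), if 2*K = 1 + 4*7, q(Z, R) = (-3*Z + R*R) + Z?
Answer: 4/1369 ≈ 0.0029218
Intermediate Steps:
q(Z, R) = R² - 2*Z (q(Z, R) = (-3*Z + R²) + Z = (R² - 3*Z) + Z = R² - 2*Z)
K = 29/2 (K = (1 + 4*7)/2 = (1 + 28)/2 = (½)*29 = 29/2 ≈ 14.500)
1/((K + C(q(S, 0), 9))²) = 1/((29/2 + (-5 + 9))²) = 1/((29/2 + 4)²) = 1/((37/2)²) = 1/(1369/4) = 4/1369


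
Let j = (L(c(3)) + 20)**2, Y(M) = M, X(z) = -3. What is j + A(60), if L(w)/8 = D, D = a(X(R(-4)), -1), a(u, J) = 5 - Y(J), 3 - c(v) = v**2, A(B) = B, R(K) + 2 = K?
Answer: 4684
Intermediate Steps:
R(K) = -2 + K
c(v) = 3 - v**2
a(u, J) = 5 - J
D = 6 (D = 5 - 1*(-1) = 5 + 1 = 6)
L(w) = 48 (L(w) = 8*6 = 48)
j = 4624 (j = (48 + 20)**2 = 68**2 = 4624)
j + A(60) = 4624 + 60 = 4684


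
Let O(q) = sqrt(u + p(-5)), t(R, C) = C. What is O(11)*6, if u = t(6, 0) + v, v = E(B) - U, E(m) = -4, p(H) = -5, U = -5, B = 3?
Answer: 12*I ≈ 12.0*I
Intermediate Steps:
v = 1 (v = -4 - 1*(-5) = -4 + 5 = 1)
u = 1 (u = 0 + 1 = 1)
O(q) = 2*I (O(q) = sqrt(1 - 5) = sqrt(-4) = 2*I)
O(11)*6 = (2*I)*6 = 12*I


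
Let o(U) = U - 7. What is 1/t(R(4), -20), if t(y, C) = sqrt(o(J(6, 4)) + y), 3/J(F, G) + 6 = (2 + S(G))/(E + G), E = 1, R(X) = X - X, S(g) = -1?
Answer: -I*sqrt(6322)/218 ≈ -0.36473*I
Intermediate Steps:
R(X) = 0
J(F, G) = 3/(-6 + 1/(1 + G)) (J(F, G) = 3/(-6 + (2 - 1)/(1 + G)) = 3/(-6 + 1/(1 + G)))
o(U) = -7 + U
t(y, C) = sqrt(-218/29 + y) (t(y, C) = sqrt((-7 + 3*(-1 - 1*4)/(5 + 6*4)) + y) = sqrt((-7 + 3*(-1 - 4)/(5 + 24)) + y) = sqrt((-7 + 3*(-5)/29) + y) = sqrt((-7 + 3*(1/29)*(-5)) + y) = sqrt((-7 - 15/29) + y) = sqrt(-218/29 + y))
1/t(R(4), -20) = 1/(sqrt(-6322 + 841*0)/29) = 1/(sqrt(-6322 + 0)/29) = 1/(sqrt(-6322)/29) = 1/((I*sqrt(6322))/29) = 1/(I*sqrt(6322)/29) = -I*sqrt(6322)/218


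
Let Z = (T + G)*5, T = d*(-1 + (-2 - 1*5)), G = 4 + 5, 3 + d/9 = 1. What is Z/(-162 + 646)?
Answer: 765/484 ≈ 1.5806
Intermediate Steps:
d = -18 (d = -27 + 9*1 = -27 + 9 = -18)
G = 9
T = 144 (T = -18*(-1 + (-2 - 1*5)) = -18*(-1 + (-2 - 5)) = -18*(-1 - 7) = -18*(-8) = 144)
Z = 765 (Z = (144 + 9)*5 = 153*5 = 765)
Z/(-162 + 646) = 765/(-162 + 646) = 765/484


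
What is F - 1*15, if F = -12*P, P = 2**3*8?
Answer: -783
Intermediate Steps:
P = 64 (P = 8*8 = 64)
F = -768 (F = -12*64 = -768)
F - 1*15 = -768 - 1*15 = -768 - 15 = -783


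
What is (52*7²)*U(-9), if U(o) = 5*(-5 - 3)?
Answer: -101920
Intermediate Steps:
U(o) = -40 (U(o) = 5*(-8) = -40)
(52*7²)*U(-9) = (52*7²)*(-40) = (52*49)*(-40) = 2548*(-40) = -101920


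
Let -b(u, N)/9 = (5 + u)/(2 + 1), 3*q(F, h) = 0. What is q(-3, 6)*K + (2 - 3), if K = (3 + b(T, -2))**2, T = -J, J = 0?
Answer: -1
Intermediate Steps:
q(F, h) = 0 (q(F, h) = (1/3)*0 = 0)
T = 0 (T = -1*0 = 0)
b(u, N) = -15 - 3*u (b(u, N) = -9*(5 + u)/(2 + 1) = -9*(5 + u)/3 = -9*(5/3 + u/3) = -15 - 3*u)
K = 144 (K = (3 + (-15 - 3*0))**2 = (3 + (-15 + 0))**2 = (3 - 15)**2 = (-12)**2 = 144)
q(-3, 6)*K + (2 - 3) = 0*144 + (2 - 3) = 0 - 1 = -1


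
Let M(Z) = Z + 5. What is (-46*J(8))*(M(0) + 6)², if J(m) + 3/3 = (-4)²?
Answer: -83490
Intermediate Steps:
M(Z) = 5 + Z
J(m) = 15 (J(m) = -1 + (-4)² = -1 + 16 = 15)
(-46*J(8))*(M(0) + 6)² = (-46*15)*((5 + 0) + 6)² = -690*(5 + 6)² = -690*11² = -690*121 = -83490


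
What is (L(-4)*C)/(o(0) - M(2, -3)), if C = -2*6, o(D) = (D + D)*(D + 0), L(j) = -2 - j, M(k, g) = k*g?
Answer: -4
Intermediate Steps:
M(k, g) = g*k
o(D) = 2*D**2 (o(D) = (2*D)*D = 2*D**2)
C = -12
(L(-4)*C)/(o(0) - M(2, -3)) = ((-2 - 1*(-4))*(-12))/(2*0**2 - (-3)*2) = ((-2 + 4)*(-12))/(2*0 - 1*(-6)) = (2*(-12))/(0 + 6) = -24/6 = -24*1/6 = -4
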